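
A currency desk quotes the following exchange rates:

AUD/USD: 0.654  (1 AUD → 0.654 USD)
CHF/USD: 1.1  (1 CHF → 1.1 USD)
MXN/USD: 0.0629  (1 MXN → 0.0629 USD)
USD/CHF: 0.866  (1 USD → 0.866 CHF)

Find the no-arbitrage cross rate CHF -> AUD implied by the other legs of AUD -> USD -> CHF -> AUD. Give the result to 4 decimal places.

Known legs of the cycle: 0.654 × 0.866 = 0.566364
For no arbitrage the full-cycle product must be 1, so the missing rate is 1 / 0.566364 ≈ 1.765649.

1.7656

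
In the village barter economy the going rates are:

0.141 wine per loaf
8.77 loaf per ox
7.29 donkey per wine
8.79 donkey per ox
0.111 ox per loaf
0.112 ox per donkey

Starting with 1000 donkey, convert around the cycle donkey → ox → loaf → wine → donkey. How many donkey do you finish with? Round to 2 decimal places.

1000 donkey × 0.112 = 112 ox
112 ox × 8.77 = 982.24 loaf
982.24 loaf × 0.141 = 138.49584 wine
138.49584 wine × 7.29 = 1009.6346736 donkey

1009.63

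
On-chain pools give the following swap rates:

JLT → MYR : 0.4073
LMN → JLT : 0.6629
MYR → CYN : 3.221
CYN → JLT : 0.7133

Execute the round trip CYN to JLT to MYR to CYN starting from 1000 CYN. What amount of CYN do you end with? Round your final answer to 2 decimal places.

935.79

1000 CYN × 0.7133 = 713.3 JLT
713.3 JLT × 0.4073 = 290.52709 MYR
290.52709 MYR × 3.221 = 935.78775689 CYN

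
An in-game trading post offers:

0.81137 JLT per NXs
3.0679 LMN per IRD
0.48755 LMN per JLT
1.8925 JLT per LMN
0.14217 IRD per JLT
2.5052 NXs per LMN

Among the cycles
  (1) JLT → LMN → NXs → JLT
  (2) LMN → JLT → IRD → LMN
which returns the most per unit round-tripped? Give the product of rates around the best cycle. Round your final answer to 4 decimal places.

0.9910

(1) 0.48755 × 2.5052 × 0.81137 = 0.99102
(2) 1.8925 × 0.14217 × 3.0679 = 0.82544
Highest is cycle (1) at 0.9910 (≤1, no arbitrage).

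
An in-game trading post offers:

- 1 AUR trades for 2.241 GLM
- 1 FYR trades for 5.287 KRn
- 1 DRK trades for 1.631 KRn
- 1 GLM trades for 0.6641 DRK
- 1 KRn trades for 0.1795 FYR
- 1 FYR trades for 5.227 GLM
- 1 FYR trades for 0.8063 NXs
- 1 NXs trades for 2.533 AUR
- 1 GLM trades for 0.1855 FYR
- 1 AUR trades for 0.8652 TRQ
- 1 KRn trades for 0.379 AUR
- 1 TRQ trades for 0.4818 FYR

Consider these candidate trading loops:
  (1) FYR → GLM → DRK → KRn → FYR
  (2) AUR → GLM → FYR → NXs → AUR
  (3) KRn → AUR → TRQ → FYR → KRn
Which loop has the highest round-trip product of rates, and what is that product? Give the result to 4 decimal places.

(1) 5.227 × 0.6641 × 1.631 × 0.1795 = 1.01626
(2) 2.241 × 0.1855 × 0.8063 × 2.533 = 0.84902
(3) 0.379 × 0.8652 × 0.4818 × 5.287 = 0.83528
Highest is cycle (1) at 1.0163 (>1, arbitrage).

1.0163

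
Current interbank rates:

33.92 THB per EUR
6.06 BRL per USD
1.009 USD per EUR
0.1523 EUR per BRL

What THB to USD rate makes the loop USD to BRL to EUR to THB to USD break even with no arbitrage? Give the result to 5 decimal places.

0.03194

Known legs of the cycle: 6.06 × 0.1523 × 33.92 = 31.30605696
For no arbitrage the full-cycle product must be 1, so the missing rate is 1 / 31.30605696 ≈ 0.0319427.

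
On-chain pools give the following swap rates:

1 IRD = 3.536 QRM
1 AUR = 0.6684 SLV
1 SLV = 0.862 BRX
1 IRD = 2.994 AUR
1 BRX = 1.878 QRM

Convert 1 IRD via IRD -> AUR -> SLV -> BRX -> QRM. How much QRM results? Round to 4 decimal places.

3.2396

1 IRD × 2.994 = 2.994 AUR
2.994 AUR × 0.6684 = 2.0011896 SLV
2.0011896 SLV × 0.862 = 1.7250254352 BRX
1.7250254352 BRX × 1.878 = 3.2395977673056 QRM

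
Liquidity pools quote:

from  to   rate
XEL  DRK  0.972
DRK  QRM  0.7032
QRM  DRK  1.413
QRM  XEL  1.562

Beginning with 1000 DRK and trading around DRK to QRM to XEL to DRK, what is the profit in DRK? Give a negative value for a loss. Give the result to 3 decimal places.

1000 DRK × 0.7032 = 703.2 QRM
703.2 QRM × 1.562 = 1098.3984 XEL
1098.3984 XEL × 0.972 = 1067.6432448 DRK
Net change: 1067.6432448 − 1000 = 67.6432448 DRK

67.643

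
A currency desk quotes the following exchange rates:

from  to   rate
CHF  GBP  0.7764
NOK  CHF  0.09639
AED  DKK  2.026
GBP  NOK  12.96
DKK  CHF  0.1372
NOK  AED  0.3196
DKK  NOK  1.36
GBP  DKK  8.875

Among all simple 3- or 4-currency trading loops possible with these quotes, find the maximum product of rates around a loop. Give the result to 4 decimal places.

CHF→GBP→NOK→CHF: 0.7764 × 12.96 × 0.09639 = 0.96989
CHF→GBP→DKK→CHF: 0.7764 × 8.875 × 0.1372 = 0.94538
CHF→GBP→DKK→NOK→CHF: 0.7764 × 8.875 × 1.36 × 0.09639 = 0.90328
DKK→NOK→AED→DKK: 1.36 × 0.3196 × 2.026 = 0.88061
Maximum is CHF→GBP→NOK→CHF at 0.9699; no arbitrage — every cycle loses value.

0.9699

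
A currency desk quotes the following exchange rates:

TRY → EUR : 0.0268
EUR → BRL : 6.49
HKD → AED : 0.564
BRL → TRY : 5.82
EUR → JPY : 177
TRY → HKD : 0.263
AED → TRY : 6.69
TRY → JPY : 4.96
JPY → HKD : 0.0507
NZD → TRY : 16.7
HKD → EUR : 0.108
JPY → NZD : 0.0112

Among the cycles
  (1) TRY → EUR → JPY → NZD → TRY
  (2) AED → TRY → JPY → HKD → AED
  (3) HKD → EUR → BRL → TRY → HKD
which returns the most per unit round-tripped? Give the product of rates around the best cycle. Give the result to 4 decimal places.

(1) 0.0268 × 177 × 0.0112 × 16.7 = 0.88724
(2) 6.69 × 4.96 × 0.0507 × 0.564 = 0.94884
(3) 0.108 × 6.49 × 5.82 × 0.263 = 1.07287
Highest is cycle (3) at 1.0729 (>1, arbitrage).

1.0729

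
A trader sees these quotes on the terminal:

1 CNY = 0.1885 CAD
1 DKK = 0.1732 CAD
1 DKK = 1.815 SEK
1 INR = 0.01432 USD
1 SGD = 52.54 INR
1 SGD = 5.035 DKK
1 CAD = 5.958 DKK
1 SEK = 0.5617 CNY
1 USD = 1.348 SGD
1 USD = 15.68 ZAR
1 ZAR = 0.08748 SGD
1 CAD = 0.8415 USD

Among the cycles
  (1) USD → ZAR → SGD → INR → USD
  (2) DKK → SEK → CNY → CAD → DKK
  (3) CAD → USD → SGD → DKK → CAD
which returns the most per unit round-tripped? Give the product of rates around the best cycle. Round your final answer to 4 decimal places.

1.1450

(1) 15.68 × 0.08748 × 52.54 × 0.01432 = 1.03202
(2) 1.815 × 0.5617 × 0.1885 × 5.958 = 1.14497
(3) 0.8415 × 1.348 × 5.035 × 0.1732 = 0.98922
Highest is cycle (2) at 1.1450 (>1, arbitrage).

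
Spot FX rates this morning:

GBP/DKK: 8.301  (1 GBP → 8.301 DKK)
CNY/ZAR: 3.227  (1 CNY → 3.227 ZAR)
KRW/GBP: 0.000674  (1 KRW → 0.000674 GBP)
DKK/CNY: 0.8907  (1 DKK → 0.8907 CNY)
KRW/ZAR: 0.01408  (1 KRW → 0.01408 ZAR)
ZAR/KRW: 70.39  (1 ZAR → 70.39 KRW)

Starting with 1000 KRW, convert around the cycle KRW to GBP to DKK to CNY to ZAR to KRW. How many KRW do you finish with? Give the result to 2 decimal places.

1131.96

1000 KRW × 0.000674 = 0.674 GBP
0.674 GBP × 8.301 = 5.594874 DKK
5.594874 DKK × 0.8907 = 4.9833542718 CNY
4.9833542718 CNY × 3.227 = 16.0812842350986 ZAR
16.0812842350986 ZAR × 70.39 = 1131.961597308590454 KRW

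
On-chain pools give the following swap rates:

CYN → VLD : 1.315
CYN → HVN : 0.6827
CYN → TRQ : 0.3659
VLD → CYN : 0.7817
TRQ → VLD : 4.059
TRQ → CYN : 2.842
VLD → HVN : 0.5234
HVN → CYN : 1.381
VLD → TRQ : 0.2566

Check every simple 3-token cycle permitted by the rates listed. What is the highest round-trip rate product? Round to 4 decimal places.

1.1610

VLD→CYN→TRQ→VLD: 0.7817 × 0.3659 × 4.059 = 1.16097
VLD→TRQ→CYN→VLD: 0.2566 × 2.842 × 1.315 = 0.95897
VLD→HVN→CYN→VLD: 0.5234 × 1.381 × 1.315 = 0.95050
Maximum is VLD→CYN→TRQ→VLD at 1.1610; arbitrage exists.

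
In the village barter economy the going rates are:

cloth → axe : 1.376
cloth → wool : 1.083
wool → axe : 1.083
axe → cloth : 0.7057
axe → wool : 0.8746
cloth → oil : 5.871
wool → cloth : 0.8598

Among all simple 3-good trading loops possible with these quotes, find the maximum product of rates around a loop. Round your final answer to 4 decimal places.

axe→wool→cloth→axe: 0.8746 × 0.8598 × 1.376 = 1.03473
axe→cloth→wool→axe: 0.7057 × 1.083 × 1.083 = 0.82771
Maximum is axe→wool→cloth→axe at 1.0347; arbitrage exists.

1.0347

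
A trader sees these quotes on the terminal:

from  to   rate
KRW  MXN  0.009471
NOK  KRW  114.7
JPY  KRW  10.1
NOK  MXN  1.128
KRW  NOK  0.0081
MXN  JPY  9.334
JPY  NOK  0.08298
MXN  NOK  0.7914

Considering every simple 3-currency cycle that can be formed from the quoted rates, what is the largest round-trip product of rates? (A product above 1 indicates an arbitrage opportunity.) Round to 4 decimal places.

JPY→KRW→MXN→JPY: 10.1 × 0.009471 × 9.334 = 0.89286
NOK→MXN→JPY→NOK: 1.128 × 9.334 × 0.08298 = 0.87368
NOK→KRW→MXN→NOK: 114.7 × 0.009471 × 0.7914 = 0.85972
Maximum is JPY→KRW→MXN→JPY at 0.8929; no arbitrage — every cycle loses value.

0.8929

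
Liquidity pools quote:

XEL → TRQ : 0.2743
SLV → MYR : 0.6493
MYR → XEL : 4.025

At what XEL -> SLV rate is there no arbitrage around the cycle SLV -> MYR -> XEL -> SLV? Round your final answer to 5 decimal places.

0.38264

Known legs of the cycle: 0.6493 × 4.025 = 2.6134325
For no arbitrage the full-cycle product must be 1, so the missing rate is 1 / 2.6134325 ≈ 0.3826385.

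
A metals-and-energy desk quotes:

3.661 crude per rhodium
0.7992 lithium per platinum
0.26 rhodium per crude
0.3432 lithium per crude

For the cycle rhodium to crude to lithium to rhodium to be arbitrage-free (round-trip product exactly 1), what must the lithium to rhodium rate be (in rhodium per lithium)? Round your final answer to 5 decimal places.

Known legs of the cycle: 3.661 × 0.3432 = 1.2564552
For no arbitrage the full-cycle product must be 1, so the missing rate is 1 / 1.2564552 ≈ 0.7958899.

0.79589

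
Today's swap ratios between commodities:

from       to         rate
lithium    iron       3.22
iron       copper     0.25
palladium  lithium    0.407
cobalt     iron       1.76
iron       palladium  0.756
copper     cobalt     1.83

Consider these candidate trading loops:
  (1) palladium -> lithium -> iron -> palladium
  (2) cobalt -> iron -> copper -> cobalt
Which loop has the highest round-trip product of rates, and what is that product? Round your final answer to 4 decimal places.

(1) 0.407 × 3.22 × 0.756 = 0.99077
(2) 1.76 × 0.25 × 1.83 = 0.80520
Highest is cycle (1) at 0.9908 (≤1, no arbitrage).

0.9908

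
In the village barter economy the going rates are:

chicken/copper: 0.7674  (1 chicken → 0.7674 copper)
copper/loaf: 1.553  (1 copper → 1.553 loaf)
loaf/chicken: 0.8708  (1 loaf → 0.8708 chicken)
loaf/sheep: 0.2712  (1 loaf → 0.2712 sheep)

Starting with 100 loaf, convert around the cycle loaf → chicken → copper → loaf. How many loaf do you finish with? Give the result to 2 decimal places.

100 loaf × 0.8708 = 87.08 chicken
87.08 chicken × 0.7674 = 66.825192 copper
66.825192 copper × 1.553 = 103.779523176 loaf

103.78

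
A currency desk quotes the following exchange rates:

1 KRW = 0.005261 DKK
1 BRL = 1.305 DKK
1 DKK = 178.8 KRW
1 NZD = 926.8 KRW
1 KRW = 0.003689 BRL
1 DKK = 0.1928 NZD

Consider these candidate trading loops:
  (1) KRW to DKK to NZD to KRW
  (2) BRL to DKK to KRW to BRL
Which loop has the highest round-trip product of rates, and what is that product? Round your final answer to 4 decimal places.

(1) 0.005261 × 0.1928 × 926.8 = 0.94007
(2) 1.305 × 178.8 × 0.003689 = 0.86077
Highest is cycle (1) at 0.9401 (≤1, no arbitrage).

0.9401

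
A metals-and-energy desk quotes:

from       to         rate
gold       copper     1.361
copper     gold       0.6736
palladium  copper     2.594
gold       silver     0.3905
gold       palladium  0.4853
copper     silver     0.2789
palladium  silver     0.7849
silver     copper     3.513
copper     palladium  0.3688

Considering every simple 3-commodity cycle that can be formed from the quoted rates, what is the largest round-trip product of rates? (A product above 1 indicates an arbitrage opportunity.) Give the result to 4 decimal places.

1.0169

palladium→silver→copper→palladium: 0.7849 × 3.513 × 0.3688 = 1.01691
copper→gold→silver→copper: 0.6736 × 0.3905 × 3.513 = 0.92406
palladium→copper→gold→palladium: 2.594 × 0.6736 × 0.4853 = 0.84797
Maximum is palladium→silver→copper→palladium at 1.0169; arbitrage exists.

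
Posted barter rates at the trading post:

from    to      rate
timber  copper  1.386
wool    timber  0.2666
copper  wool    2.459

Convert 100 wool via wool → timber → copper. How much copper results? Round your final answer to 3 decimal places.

100 wool × 0.2666 = 26.66 timber
26.66 timber × 1.386 = 36.95076 copper

36.951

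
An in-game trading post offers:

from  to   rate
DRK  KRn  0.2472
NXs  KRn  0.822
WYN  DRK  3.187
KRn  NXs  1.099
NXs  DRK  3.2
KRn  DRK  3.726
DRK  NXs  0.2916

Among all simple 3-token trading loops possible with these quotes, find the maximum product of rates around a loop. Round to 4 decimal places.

NXs→KRn→DRK→NXs: 0.822 × 3.726 × 0.2916 = 0.89310
NXs→DRK→KRn→NXs: 3.2 × 0.2472 × 1.099 = 0.86935
Maximum is NXs→KRn→DRK→NXs at 0.8931; no arbitrage — every cycle loses value.

0.8931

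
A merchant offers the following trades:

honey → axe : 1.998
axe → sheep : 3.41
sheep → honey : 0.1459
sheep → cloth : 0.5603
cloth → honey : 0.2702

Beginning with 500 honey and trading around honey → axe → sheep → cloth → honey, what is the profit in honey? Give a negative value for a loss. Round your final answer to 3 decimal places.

500 honey × 1.998 = 999 axe
999 axe × 3.41 = 3406.59 sheep
3406.59 sheep × 0.5603 = 1908.712377 cloth
1908.712377 cloth × 0.2702 = 515.7340842654 honey
Net change: 515.7340842654 − 500 = 15.7340842654 honey

15.734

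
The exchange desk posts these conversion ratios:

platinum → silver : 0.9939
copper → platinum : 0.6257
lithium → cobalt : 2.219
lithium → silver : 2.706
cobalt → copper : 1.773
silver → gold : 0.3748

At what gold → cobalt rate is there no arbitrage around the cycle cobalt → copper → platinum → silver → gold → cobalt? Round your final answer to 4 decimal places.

2.4198

Known legs of the cycle: 1.773 × 0.6257 × 0.9939 × 0.3748 = 0.413254092752892
For no arbitrage the full-cycle product must be 1, so the missing rate is 1 / 0.413254092752892 ≈ 2.419819.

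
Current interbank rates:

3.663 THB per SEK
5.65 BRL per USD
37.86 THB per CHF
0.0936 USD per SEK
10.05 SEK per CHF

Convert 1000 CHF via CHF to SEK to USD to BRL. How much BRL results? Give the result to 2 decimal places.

1000 CHF × 10.05 = 10050 SEK
10050 SEK × 0.0936 = 940.68 USD
940.68 USD × 5.65 = 5314.842 BRL

5314.84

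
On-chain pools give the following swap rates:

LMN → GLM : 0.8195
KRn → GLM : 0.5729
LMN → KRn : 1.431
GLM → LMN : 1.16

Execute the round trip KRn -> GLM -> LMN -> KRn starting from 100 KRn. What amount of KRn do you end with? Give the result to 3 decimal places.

95.099

100 KRn × 0.5729 = 57.29 GLM
57.29 GLM × 1.16 = 66.4564 LMN
66.4564 LMN × 1.431 = 95.0991084 KRn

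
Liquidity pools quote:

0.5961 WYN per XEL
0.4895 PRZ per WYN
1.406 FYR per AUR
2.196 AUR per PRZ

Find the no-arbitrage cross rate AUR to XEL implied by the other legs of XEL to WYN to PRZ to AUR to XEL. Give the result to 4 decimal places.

1.5606

Known legs of the cycle: 0.5961 × 0.4895 × 2.196 = 0.6407729262
For no arbitrage the full-cycle product must be 1, so the missing rate is 1 / 0.6407729262 ≈ 1.560615.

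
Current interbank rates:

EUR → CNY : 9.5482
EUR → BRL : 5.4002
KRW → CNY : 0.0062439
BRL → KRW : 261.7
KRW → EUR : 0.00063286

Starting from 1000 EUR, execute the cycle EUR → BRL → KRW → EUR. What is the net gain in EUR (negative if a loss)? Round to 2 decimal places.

1000 EUR × 5.4002 = 5400.2 BRL
5400.2 BRL × 261.7 = 1413232.34 KRW
1413232.34 KRW × 0.00063286 = 894.3782186924 EUR
Net change: 894.3782186924 − 1000 = -105.6217813076 EUR

-105.62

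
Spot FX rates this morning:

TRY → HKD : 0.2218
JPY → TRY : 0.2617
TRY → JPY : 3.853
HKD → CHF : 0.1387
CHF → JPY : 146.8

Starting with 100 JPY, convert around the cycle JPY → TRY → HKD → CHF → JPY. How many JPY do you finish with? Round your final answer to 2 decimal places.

118.19

100 JPY × 0.2617 = 26.17 TRY
26.17 TRY × 0.2218 = 5.804506 HKD
5.804506 HKD × 0.1387 = 0.8050849822 CHF
0.8050849822 CHF × 146.8 = 118.18647538696 JPY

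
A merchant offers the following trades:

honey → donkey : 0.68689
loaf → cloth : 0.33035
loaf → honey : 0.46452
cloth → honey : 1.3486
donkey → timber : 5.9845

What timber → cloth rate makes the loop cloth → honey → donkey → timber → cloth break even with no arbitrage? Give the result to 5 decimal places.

Known legs of the cycle: 1.3486 × 0.68689 × 5.9845 = 5.543680856263
For no arbitrage the full-cycle product must be 1, so the missing rate is 1 / 5.543680856263 ≈ 0.1803856.

0.18039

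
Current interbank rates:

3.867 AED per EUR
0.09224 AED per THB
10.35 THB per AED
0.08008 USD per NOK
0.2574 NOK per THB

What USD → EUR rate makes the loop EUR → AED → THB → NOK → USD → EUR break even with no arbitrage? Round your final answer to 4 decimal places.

1.2121

Known legs of the cycle: 3.867 × 10.35 × 0.2574 × 0.08008 = 0.8249870452824
For no arbitrage the full-cycle product must be 1, so the missing rate is 1 / 0.8249870452824 ≈ 1.212140.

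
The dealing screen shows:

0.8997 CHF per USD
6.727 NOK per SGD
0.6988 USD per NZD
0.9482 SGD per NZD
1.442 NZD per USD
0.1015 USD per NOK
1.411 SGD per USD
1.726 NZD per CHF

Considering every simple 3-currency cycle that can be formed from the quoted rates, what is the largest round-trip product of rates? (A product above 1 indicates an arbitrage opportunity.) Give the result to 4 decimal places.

1.0852

NZD→USD→CHF→NZD: 0.6988 × 0.8997 × 1.726 = 1.08515
USD→SGD→NOK→USD: 1.411 × 6.727 × 0.1015 = 0.96342
Maximum is NZD→USD→CHF→NZD at 1.0852; arbitrage exists.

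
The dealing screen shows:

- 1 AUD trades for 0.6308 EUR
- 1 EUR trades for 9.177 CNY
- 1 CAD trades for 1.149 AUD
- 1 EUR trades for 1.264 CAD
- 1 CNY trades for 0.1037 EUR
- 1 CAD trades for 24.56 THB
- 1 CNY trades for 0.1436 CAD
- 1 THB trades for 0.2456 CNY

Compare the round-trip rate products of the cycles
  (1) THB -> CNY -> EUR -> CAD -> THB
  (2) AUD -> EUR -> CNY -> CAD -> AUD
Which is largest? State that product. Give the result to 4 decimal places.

(1) 0.2456 × 0.1037 × 1.264 × 24.56 = 0.79065
(2) 0.6308 × 9.177 × 0.1436 × 1.149 = 0.95514
Highest is cycle (2) at 0.9551 (≤1, no arbitrage).

0.9551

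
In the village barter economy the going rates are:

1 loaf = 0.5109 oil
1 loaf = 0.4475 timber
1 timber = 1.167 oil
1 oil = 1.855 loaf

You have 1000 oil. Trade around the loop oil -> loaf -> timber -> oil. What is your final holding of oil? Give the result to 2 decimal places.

968.74

1000 oil × 1.855 = 1855 loaf
1855 loaf × 0.4475 = 830.1125 timber
830.1125 timber × 1.167 = 968.7412875 oil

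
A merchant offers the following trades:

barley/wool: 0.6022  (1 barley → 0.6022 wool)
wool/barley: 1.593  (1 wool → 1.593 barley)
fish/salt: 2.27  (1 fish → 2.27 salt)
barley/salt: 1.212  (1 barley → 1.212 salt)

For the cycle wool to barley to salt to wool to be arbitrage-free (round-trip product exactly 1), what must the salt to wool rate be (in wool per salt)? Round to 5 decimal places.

0.51794

Known legs of the cycle: 1.593 × 1.212 = 1.930716
For no arbitrage the full-cycle product must be 1, so the missing rate is 1 / 1.930716 ≈ 0.5179426.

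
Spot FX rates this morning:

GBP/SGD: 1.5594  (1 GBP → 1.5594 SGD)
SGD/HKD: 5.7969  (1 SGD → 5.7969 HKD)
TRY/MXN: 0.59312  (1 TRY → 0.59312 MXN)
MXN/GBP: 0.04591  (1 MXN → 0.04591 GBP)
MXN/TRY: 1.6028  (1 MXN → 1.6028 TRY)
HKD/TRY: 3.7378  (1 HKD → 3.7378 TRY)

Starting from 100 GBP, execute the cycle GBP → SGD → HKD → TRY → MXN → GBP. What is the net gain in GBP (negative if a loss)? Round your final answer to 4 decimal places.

-7.9933

100 GBP × 1.5594 = 155.94 SGD
155.94 SGD × 5.7969 = 903.968586 HKD
903.968586 HKD × 3.7378 = 3378.8537807508 TRY
3378.8537807508 TRY × 0.59312 = 2004.065754438914496 MXN
2004.065754438914496 MXN × 0.04591 = 92.00665878629056451136 GBP
Net change: 92.00665878629056451136 − 100 = -7.99334121370943548864 GBP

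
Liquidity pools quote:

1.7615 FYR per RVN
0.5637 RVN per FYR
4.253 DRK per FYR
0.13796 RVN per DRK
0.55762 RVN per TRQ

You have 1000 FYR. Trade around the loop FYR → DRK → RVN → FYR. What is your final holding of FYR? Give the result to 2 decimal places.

1033.55

1000 FYR × 4.253 = 4253 DRK
4253 DRK × 0.13796 = 586.74388 RVN
586.74388 RVN × 1.7615 = 1033.54934462 FYR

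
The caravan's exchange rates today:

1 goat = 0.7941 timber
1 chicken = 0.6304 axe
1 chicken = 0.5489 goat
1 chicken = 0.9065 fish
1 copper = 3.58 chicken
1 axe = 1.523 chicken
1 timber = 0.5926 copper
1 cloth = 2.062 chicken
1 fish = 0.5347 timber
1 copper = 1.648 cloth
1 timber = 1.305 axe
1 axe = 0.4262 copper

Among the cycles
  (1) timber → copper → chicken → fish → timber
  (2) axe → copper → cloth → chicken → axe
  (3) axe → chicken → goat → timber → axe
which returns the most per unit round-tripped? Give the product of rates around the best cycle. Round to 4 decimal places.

(1) 0.5926 × 3.58 × 0.9065 × 0.5347 = 1.02831
(2) 0.4262 × 1.648 × 2.062 × 0.6304 = 0.91301
(3) 1.523 × 0.5489 × 0.7941 × 1.305 = 0.86632
Highest is cycle (1) at 1.0283 (>1, arbitrage).

1.0283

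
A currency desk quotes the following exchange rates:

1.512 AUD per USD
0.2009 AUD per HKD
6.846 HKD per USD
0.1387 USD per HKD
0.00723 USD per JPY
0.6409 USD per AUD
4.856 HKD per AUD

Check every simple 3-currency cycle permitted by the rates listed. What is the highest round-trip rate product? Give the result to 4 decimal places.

1.0184

HKD→USD→AUD→HKD: 0.1387 × 1.512 × 4.856 = 1.01837
HKD→AUD→USD→HKD: 0.2009 × 0.6409 × 6.846 = 0.88147
Maximum is HKD→USD→AUD→HKD at 1.0184; arbitrage exists.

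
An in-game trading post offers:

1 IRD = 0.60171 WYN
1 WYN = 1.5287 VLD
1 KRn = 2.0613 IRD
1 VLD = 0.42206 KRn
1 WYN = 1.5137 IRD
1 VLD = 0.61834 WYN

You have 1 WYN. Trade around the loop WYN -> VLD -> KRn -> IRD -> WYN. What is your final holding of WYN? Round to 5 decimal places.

1 WYN × 1.5287 = 1.5287 VLD
1.5287 VLD × 0.42206 = 0.645203122 KRn
0.645203122 KRn × 2.0613 = 1.3299571953786 IRD
1.3299571953786 IRD × 0.60171 = 0.800248544031257406 WYN

0.80025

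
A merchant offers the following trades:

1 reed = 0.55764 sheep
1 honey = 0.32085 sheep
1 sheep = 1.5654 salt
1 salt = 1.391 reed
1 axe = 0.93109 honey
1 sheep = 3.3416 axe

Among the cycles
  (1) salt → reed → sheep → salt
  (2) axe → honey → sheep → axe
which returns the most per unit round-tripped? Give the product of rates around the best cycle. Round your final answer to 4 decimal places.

(1) 1.391 × 0.55764 × 1.5654 = 1.21425
(2) 0.93109 × 0.32085 × 3.3416 = 0.99827
Highest is cycle (1) at 1.2142 (>1, arbitrage).

1.2142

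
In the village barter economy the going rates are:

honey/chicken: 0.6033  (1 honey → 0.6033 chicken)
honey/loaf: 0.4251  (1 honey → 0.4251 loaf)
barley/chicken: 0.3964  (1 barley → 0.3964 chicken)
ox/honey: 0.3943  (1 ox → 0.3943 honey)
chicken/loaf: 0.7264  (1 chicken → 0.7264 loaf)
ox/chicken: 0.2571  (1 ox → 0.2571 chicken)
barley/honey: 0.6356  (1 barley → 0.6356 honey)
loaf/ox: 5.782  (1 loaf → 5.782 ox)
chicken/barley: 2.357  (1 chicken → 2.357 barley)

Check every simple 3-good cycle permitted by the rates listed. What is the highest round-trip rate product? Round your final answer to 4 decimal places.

1.0798

ox→chicken→loaf→ox: 0.2571 × 0.7264 × 5.782 = 1.07983
ox→honey→loaf→ox: 0.3943 × 0.4251 × 5.782 = 0.96916
chicken→barley→honey→chicken: 2.357 × 0.6356 × 0.6033 = 0.90381
Maximum is ox→chicken→loaf→ox at 1.0798; arbitrage exists.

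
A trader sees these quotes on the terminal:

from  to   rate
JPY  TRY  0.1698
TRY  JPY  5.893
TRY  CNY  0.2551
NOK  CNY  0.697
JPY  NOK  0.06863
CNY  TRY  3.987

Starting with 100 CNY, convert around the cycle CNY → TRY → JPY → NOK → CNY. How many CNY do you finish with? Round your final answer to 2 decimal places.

112.39

100 CNY × 3.987 = 398.7 TRY
398.7 TRY × 5.893 = 2349.5391 JPY
2349.5391 JPY × 0.06863 = 161.248868433 NOK
161.248868433 NOK × 0.697 = 112.390461297801 CNY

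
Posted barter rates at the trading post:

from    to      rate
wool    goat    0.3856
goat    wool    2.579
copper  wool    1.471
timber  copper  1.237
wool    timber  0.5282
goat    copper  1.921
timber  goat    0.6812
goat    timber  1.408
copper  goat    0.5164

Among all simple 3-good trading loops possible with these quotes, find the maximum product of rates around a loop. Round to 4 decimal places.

1.0896

goat→copper→wool→goat: 1.921 × 1.471 × 0.3856 = 1.08963
wool→timber→copper→wool: 0.5282 × 1.237 × 1.471 = 0.96113
goat→wool→timber→goat: 2.579 × 0.5282 × 0.6812 = 0.92795
goat→timber→copper→goat: 1.408 × 1.237 × 0.5164 = 0.89941
Maximum is goat→copper→wool→goat at 1.0896; arbitrage exists.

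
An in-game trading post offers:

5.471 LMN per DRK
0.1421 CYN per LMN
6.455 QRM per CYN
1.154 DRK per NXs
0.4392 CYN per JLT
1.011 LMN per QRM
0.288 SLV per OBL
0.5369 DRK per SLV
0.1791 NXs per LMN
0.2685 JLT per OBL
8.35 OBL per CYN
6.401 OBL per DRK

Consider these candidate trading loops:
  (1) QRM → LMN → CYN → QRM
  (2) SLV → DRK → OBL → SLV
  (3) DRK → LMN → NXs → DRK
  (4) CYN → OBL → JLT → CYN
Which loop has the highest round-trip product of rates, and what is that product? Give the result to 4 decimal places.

1.1308

(1) 1.011 × 0.1421 × 6.455 = 0.92735
(2) 0.5369 × 6.401 × 0.288 = 0.98977
(3) 5.471 × 0.1791 × 1.154 = 1.13075
(4) 8.35 × 0.2685 × 0.4392 = 0.98468
Highest is cycle (3) at 1.1308 (>1, arbitrage).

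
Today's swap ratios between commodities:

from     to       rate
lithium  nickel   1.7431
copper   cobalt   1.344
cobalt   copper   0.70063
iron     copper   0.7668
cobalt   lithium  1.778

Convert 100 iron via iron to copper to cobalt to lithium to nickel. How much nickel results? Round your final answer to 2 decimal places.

100 iron × 0.7668 = 76.68 copper
76.68 copper × 1.344 = 103.05792 cobalt
103.05792 cobalt × 1.778 = 183.23698176 lithium
183.23698176 lithium × 1.7431 = 319.400382905856 nickel

319.40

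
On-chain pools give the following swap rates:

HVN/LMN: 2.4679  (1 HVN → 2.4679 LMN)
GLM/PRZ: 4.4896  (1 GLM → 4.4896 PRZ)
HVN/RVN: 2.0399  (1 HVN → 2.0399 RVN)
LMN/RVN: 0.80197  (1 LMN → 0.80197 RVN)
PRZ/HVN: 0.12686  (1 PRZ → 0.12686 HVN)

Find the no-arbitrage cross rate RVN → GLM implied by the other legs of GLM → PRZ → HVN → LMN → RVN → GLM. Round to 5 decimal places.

Known legs of the cycle: 4.4896 × 0.12686 × 2.4679 × 0.80197 = 1.127244271459886528
For no arbitrage the full-cycle product must be 1, so the missing rate is 1 / 1.127244271459886528 ≈ 0.8871192.

0.88712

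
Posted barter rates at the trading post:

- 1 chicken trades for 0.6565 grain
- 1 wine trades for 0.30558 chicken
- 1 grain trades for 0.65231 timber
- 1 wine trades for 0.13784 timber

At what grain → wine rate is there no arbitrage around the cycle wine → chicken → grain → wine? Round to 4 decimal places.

4.9847

Known legs of the cycle: 0.30558 × 0.6565 = 0.20061327
For no arbitrage the full-cycle product must be 1, so the missing rate is 1 / 0.20061327 ≈ 4.984715.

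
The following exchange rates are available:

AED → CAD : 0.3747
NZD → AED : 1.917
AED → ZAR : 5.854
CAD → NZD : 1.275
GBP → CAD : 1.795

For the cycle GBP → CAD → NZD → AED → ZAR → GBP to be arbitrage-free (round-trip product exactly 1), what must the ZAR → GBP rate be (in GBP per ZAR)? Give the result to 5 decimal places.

Known legs of the cycle: 1.795 × 1.275 × 1.917 × 5.854 = 25.68321980775
For no arbitrage the full-cycle product must be 1, so the missing rate is 1 / 25.68321980775 ≈ 0.0389359.

0.03894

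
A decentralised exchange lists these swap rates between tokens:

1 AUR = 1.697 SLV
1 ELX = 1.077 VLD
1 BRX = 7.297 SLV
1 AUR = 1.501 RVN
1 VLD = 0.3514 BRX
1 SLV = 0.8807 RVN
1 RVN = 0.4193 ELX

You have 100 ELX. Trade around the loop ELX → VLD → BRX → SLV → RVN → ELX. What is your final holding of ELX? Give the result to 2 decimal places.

101.98

100 ELX × 1.077 = 107.7 VLD
107.7 VLD × 0.3514 = 37.84578 BRX
37.84578 BRX × 7.297 = 276.16065666 SLV
276.16065666 SLV × 0.8807 = 243.214690320462 RVN
243.214690320462 RVN × 0.4193 = 101.9799196513697166 ELX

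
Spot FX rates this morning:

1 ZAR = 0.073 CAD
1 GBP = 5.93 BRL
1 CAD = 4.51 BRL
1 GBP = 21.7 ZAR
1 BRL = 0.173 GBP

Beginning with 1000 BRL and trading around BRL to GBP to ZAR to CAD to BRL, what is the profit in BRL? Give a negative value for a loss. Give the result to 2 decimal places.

1000 BRL × 0.173 = 173 GBP
173 GBP × 21.7 = 3754.1 ZAR
3754.1 ZAR × 0.073 = 274.0493 CAD
274.0493 CAD × 4.51 = 1235.962343 BRL
Net change: 1235.962343 − 1000 = 235.962343 BRL

235.96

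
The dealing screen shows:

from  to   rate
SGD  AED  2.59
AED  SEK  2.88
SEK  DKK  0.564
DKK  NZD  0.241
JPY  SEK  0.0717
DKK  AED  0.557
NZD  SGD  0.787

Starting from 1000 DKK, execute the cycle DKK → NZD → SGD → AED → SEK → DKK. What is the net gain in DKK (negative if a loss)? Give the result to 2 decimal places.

-202.07

1000 DKK × 0.241 = 241 NZD
241 NZD × 0.787 = 189.667 SGD
189.667 SGD × 2.59 = 491.23753 AED
491.23753 AED × 2.88 = 1414.7640864 SEK
1414.7640864 SEK × 0.564 = 797.9269447296 DKK
Net change: 797.9269447296 − 1000 = -202.0730552704 DKK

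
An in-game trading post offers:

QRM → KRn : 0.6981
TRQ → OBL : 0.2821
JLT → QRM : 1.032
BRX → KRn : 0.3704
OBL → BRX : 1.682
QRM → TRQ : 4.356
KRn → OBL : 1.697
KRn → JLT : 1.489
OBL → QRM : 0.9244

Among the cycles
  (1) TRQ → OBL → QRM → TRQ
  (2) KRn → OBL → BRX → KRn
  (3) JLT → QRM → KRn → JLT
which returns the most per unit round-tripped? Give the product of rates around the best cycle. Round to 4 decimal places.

1.1359

(1) 0.2821 × 0.9244 × 4.356 = 1.13593
(2) 1.697 × 1.682 × 0.3704 = 1.05725
(3) 1.032 × 0.6981 × 1.489 = 1.07273
Highest is cycle (1) at 1.1359 (>1, arbitrage).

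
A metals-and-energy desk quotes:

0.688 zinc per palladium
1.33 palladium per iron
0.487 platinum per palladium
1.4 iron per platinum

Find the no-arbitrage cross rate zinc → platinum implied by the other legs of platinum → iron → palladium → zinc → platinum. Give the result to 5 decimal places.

Known legs of the cycle: 1.4 × 1.33 × 0.688 = 1.281056
For no arbitrage the full-cycle product must be 1, so the missing rate is 1 / 1.281056 ≈ 0.7806060.

0.78061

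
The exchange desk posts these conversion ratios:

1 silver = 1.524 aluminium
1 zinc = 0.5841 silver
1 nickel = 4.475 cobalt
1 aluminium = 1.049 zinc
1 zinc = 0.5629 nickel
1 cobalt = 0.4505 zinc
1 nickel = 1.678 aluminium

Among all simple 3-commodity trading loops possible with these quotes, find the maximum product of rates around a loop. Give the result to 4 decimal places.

1.1348

zinc→nickel→cobalt→zinc: 0.5629 × 4.475 × 0.4505 = 1.13480
zinc→nickel→aluminium→zinc: 0.5629 × 1.678 × 1.049 = 0.99083
zinc→silver→aluminium→zinc: 0.5841 × 1.524 × 1.049 = 0.93379
Maximum is zinc→nickel→cobalt→zinc at 1.1348; arbitrage exists.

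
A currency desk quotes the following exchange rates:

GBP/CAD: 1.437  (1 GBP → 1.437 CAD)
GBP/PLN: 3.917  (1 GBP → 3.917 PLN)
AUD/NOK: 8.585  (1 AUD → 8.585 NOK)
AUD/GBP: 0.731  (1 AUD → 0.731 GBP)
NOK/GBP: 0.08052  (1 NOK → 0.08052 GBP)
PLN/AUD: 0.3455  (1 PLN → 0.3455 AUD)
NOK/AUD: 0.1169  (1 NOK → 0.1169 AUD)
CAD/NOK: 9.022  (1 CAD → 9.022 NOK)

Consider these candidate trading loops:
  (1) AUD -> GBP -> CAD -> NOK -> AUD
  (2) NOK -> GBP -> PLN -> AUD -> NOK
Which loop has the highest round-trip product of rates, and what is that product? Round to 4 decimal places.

1.1079

(1) 0.731 × 1.437 × 9.022 × 0.1169 = 1.10788
(2) 0.08052 × 3.917 × 0.3455 × 8.585 = 0.93550
Highest is cycle (1) at 1.1079 (>1, arbitrage).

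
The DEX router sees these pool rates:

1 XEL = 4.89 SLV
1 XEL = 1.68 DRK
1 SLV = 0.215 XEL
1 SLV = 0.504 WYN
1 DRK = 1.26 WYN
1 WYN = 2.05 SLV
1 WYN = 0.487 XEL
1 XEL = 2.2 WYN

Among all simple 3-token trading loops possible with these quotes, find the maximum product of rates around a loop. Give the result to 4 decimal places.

1.2002

SLV→WYN→XEL→SLV: 0.504 × 0.487 × 4.89 = 1.20024
DRK→WYN→XEL→DRK: 1.26 × 0.487 × 1.68 = 1.03088
SLV→XEL→WYN→SLV: 0.215 × 2.2 × 2.05 = 0.96965
Maximum is SLV→WYN→XEL→SLV at 1.2002; arbitrage exists.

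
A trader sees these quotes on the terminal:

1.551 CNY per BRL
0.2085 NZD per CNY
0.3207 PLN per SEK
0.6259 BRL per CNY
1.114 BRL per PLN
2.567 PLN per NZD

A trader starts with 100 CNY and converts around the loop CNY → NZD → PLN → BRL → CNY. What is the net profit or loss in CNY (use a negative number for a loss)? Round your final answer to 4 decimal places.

-7.5240

100 CNY × 0.2085 = 20.85 NZD
20.85 NZD × 2.567 = 53.52195 PLN
53.52195 PLN × 1.114 = 59.6234523 BRL
59.6234523 BRL × 1.551 = 92.4759745173 CNY
Net change: 92.4759745173 − 100 = -7.5240254827 CNY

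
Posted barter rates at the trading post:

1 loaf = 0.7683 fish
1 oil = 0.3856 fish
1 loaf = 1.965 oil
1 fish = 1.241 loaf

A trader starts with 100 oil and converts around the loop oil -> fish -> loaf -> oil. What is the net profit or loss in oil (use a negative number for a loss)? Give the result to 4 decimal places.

100 oil × 0.3856 = 38.56 fish
38.56 fish × 1.241 = 47.85296 loaf
47.85296 loaf × 1.965 = 94.0310664 oil
Net change: 94.0310664 − 100 = -5.9689336 oil

-5.9689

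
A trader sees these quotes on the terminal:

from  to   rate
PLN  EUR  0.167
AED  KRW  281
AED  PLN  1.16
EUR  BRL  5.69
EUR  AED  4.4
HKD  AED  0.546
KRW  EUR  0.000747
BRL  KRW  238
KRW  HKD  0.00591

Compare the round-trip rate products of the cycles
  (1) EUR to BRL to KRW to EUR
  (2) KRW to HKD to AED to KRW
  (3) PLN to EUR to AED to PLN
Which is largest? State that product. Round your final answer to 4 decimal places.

(1) 5.69 × 238 × 0.000747 = 1.01160
(2) 0.00591 × 0.546 × 281 = 0.90675
(3) 0.167 × 4.4 × 1.16 = 0.85237
Highest is cycle (1) at 1.0116 (>1, arbitrage).

1.0116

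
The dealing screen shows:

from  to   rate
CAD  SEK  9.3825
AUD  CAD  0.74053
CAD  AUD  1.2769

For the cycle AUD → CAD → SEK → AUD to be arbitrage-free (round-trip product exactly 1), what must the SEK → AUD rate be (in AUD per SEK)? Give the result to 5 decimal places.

Known legs of the cycle: 0.74053 × 9.3825 = 6.948022725
For no arbitrage the full-cycle product must be 1, so the missing rate is 1 / 6.948022725 ≈ 0.1439258.

0.14393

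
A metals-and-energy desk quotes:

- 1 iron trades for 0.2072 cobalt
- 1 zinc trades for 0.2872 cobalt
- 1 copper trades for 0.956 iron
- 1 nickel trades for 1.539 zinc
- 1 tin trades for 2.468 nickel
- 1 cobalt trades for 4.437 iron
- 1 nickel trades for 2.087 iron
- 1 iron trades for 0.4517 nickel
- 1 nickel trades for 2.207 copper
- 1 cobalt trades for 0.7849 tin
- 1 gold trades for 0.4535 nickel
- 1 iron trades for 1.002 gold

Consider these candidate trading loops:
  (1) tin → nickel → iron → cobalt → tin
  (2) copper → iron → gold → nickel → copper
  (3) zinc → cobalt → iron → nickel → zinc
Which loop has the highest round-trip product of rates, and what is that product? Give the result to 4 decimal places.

(1) 2.468 × 2.087 × 0.2072 × 0.7849 = 0.83767
(2) 0.956 × 1.002 × 0.4535 × 2.207 = 0.95875
(3) 0.2872 × 4.437 × 0.4517 × 1.539 = 0.88585
Highest is cycle (2) at 0.9587 (≤1, no arbitrage).

0.9587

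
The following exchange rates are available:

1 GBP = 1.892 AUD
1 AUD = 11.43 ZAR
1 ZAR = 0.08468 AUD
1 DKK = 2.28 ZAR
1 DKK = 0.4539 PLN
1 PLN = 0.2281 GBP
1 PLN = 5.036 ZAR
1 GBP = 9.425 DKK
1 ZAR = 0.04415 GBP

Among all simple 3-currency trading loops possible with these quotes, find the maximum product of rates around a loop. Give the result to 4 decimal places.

PLN→GBP→DKK→PLN: 0.2281 × 9.425 × 0.4539 = 0.97581
ZAR→GBP→AUD→ZAR: 0.04415 × 1.892 × 11.43 = 0.95477
ZAR→GBP→DKK→ZAR: 0.04415 × 9.425 × 2.28 = 0.94874
Maximum is PLN→GBP→DKK→PLN at 0.9758; no arbitrage — every cycle loses value.

0.9758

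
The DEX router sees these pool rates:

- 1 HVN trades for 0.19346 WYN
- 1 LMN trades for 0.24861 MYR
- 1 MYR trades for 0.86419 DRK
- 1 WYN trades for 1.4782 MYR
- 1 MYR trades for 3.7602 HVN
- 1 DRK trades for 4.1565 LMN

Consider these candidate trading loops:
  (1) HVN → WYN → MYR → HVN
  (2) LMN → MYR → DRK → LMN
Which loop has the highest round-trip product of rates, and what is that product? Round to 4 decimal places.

(1) 0.19346 × 1.4782 × 3.7602 = 1.07531
(2) 0.24861 × 0.86419 × 4.1565 = 0.89301
Highest is cycle (1) at 1.0753 (>1, arbitrage).

1.0753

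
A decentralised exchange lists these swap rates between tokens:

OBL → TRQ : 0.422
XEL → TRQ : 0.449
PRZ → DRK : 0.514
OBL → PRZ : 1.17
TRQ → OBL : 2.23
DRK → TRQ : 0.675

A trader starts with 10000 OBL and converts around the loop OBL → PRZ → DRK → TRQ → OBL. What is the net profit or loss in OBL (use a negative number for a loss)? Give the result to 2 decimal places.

-947.73

10000 OBL × 1.17 = 11700 PRZ
11700 PRZ × 0.514 = 6013.8 DRK
6013.8 DRK × 0.675 = 4059.315 TRQ
4059.315 TRQ × 2.23 = 9052.27245 OBL
Net change: 9052.27245 − 10000 = -947.72755 OBL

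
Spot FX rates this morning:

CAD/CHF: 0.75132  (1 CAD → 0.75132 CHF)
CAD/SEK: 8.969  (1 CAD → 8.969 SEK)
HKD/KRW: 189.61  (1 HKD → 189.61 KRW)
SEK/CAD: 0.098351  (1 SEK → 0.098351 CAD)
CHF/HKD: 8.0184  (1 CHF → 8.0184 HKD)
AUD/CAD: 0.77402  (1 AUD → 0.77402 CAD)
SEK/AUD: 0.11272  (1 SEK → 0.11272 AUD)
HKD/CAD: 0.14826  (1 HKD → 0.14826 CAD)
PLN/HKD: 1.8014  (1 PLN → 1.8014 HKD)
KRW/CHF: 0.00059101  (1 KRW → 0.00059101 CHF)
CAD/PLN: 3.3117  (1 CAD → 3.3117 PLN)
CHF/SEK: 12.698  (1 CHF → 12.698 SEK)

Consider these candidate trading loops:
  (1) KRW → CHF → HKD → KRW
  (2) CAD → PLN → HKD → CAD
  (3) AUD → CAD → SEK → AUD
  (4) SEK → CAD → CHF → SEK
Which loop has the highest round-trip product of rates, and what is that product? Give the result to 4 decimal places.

(1) 0.00059101 × 8.0184 × 189.61 = 0.89855
(2) 3.3117 × 1.8014 × 0.14826 = 0.88447
(3) 0.77402 × 8.969 × 0.11272 = 0.78252
(4) 0.098351 × 0.75132 × 12.698 = 0.93829
Highest is cycle (4) at 0.9383 (≤1, no arbitrage).

0.9383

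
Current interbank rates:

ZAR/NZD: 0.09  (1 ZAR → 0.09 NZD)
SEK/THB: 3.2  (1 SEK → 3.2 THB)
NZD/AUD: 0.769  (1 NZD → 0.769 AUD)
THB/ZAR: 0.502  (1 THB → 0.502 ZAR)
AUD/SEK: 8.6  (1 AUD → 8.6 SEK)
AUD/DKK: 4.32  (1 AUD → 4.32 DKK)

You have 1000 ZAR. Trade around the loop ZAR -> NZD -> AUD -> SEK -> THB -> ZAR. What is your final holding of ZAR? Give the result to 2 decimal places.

956.14

1000 ZAR × 0.09 = 90 NZD
90 NZD × 0.769 = 69.21 AUD
69.21 AUD × 8.6 = 595.206 SEK
595.206 SEK × 3.2 = 1904.6592 THB
1904.6592 THB × 0.502 = 956.1389184 ZAR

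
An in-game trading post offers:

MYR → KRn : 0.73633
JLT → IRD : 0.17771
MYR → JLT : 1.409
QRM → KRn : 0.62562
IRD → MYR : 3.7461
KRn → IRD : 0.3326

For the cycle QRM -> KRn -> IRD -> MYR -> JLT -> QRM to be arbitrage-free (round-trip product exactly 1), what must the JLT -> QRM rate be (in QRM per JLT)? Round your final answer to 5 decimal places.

Known legs of the cycle: 0.62562 × 0.3326 × 3.7461 × 1.409 = 1.0983056768369388
For no arbitrage the full-cycle product must be 1, so the missing rate is 1 / 1.0983056768369388 ≈ 0.9104933.

0.91049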